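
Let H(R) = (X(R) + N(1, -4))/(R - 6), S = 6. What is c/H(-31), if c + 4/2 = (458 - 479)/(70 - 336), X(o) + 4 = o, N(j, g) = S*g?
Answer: -2701/2242 ≈ -1.2047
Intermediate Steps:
N(j, g) = 6*g
X(o) = -4 + o
c = -73/38 (c = -2 + (458 - 479)/(70 - 336) = -2 - 21/(-266) = -2 - 21*(-1/266) = -2 + 3/38 = -73/38 ≈ -1.9211)
H(R) = (-28 + R)/(-6 + R) (H(R) = ((-4 + R) + 6*(-4))/(R - 6) = ((-4 + R) - 24)/(-6 + R) = (-28 + R)/(-6 + R))
c/H(-31) = -73*(-6 - 31)/(-28 - 31)/38 = -73/(38*(-59/(-37))) = -73/(38*((-1/37*(-59)))) = -73/(38*59/37) = -73/38*37/59 = -2701/2242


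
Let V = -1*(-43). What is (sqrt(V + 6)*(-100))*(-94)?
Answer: 65800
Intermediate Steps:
V = 43
(sqrt(V + 6)*(-100))*(-94) = (sqrt(43 + 6)*(-100))*(-94) = (sqrt(49)*(-100))*(-94) = (7*(-100))*(-94) = -700*(-94) = 65800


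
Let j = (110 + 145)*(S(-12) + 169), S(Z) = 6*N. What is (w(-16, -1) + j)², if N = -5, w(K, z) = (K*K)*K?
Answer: 982759801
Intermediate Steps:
w(K, z) = K³ (w(K, z) = K²*K = K³)
S(Z) = -30 (S(Z) = 6*(-5) = -30)
j = 35445 (j = (110 + 145)*(-30 + 169) = 255*139 = 35445)
(w(-16, -1) + j)² = ((-16)³ + 35445)² = (-4096 + 35445)² = 31349² = 982759801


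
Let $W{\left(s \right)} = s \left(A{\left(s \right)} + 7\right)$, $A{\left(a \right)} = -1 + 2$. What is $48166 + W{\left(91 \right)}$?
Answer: $48894$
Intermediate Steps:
$A{\left(a \right)} = 1$
$W{\left(s \right)} = 8 s$ ($W{\left(s \right)} = s \left(1 + 7\right) = s 8 = 8 s$)
$48166 + W{\left(91 \right)} = 48166 + 8 \cdot 91 = 48166 + 728 = 48894$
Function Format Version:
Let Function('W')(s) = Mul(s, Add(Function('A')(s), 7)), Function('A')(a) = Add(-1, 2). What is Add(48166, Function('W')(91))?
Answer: 48894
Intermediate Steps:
Function('A')(a) = 1
Function('W')(s) = Mul(8, s) (Function('W')(s) = Mul(s, Add(1, 7)) = Mul(s, 8) = Mul(8, s))
Add(48166, Function('W')(91)) = Add(48166, Mul(8, 91)) = Add(48166, 728) = 48894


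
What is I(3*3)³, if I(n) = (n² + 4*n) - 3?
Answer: 1481544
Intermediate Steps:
I(n) = -3 + n² + 4*n
I(3*3)³ = (-3 + (3*3)² + 4*(3*3))³ = (-3 + 9² + 4*9)³ = (-3 + 81 + 36)³ = 114³ = 1481544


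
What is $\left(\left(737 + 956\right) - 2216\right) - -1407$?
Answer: $884$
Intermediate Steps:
$\left(\left(737 + 956\right) - 2216\right) - -1407 = \left(1693 - 2216\right) + 1407 = -523 + 1407 = 884$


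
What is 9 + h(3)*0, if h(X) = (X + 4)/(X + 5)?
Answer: 9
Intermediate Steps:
h(X) = (4 + X)/(5 + X)
9 + h(3)*0 = 9 + ((4 + 3)/(5 + 3))*0 = 9 + (7/8)*0 = 9 + 0 = 9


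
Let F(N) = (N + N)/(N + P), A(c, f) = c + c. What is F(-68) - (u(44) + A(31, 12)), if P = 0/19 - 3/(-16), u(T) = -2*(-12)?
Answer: -91134/1085 ≈ -83.995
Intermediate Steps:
u(T) = 24
P = 3/16 (P = 0*(1/19) - 3*(-1/16) = 0 + 3/16 = 3/16 ≈ 0.18750)
A(c, f) = 2*c
F(N) = 2*N/(3/16 + N) (F(N) = (N + N)/(N + 3/16) = (2*N)/(3/16 + N) = 2*N/(3/16 + N))
F(-68) - (u(44) + A(31, 12)) = 32*(-68)/(3 + 16*(-68)) - (24 + 2*31) = 32*(-68)/(3 - 1088) - (24 + 62) = 32*(-68)/(-1085) - 1*86 = 32*(-68)*(-1/1085) - 86 = 2176/1085 - 86 = -91134/1085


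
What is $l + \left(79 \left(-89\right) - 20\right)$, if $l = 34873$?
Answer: $27822$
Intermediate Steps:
$l + \left(79 \left(-89\right) - 20\right) = 34873 + \left(79 \left(-89\right) - 20\right) = 34873 - 7051 = 27822$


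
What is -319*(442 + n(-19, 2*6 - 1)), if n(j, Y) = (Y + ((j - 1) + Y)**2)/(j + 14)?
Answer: -675642/5 ≈ -1.3513e+5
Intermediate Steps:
n(j, Y) = (Y + (-1 + Y + j)**2)/(14 + j) (n(j, Y) = (Y + ((-1 + j) + Y)**2)/(14 + j) = (Y + (-1 + Y + j)**2)/(14 + j))
-319*(442 + n(-19, 2*6 - 1)) = -319*(442 + ((2*6 - 1) + (-1 + (2*6 - 1) - 19)**2)/(14 - 19)) = -319*(442 + ((12 - 1) + (-1 + (12 - 1) - 19)**2)/(-5)) = -319*(442 - (11 + (-1 + 11 - 19)**2)/5) = -319*(442 - (11 + (-9)**2)/5) = -319*(442 - (11 + 81)/5) = -319*(442 - 1/5*92) = -319*(442 - 92/5) = -319*2118/5 = -675642/5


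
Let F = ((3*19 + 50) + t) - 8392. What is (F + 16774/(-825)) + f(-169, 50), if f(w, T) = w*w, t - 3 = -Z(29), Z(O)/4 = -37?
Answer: 16835501/825 ≈ 20407.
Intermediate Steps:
Z(O) = -148 (Z(O) = 4*(-37) = -148)
t = 151 (t = 3 - 1*(-148) = 3 + 148 = 151)
f(w, T) = w²
F = -8134 (F = ((3*19 + 50) + 151) - 8392 = ((57 + 50) + 151) - 8392 = (107 + 151) - 8392 = 258 - 8392 = -8134)
(F + 16774/(-825)) + f(-169, 50) = (-8134 + 16774/(-825)) + (-169)² = (-8134 + 16774*(-1/825)) + 28561 = (-8134 - 16774/825) + 28561 = -6727324/825 + 28561 = 16835501/825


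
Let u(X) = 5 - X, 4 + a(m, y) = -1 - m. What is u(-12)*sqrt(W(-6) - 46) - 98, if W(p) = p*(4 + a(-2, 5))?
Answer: -98 + 34*I*sqrt(13) ≈ -98.0 + 122.59*I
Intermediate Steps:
a(m, y) = -5 - m (a(m, y) = -4 + (-1 - m) = -5 - m)
W(p) = p (W(p) = p*(4 + (-5 - 1*(-2))) = p*(4 + (-5 + 2)) = p*(4 - 3) = p*1 = p)
u(-12)*sqrt(W(-6) - 46) - 98 = (5 - 1*(-12))*sqrt(-6 - 46) - 98 = (5 + 12)*sqrt(-52) - 98 = 17*(2*I*sqrt(13)) - 98 = 34*I*sqrt(13) - 98 = -98 + 34*I*sqrt(13)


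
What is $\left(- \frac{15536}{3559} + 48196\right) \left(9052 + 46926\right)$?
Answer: $\frac{9601012259384}{3559} \approx 2.6977 \cdot 10^{9}$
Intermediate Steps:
$\left(- \frac{15536}{3559} + 48196\right) \left(9052 + 46926\right) = \left(\left(-15536\right) \frac{1}{3559} + 48196\right) 55978 = \left(- \frac{15536}{3559} + 48196\right) 55978 = \frac{171514028}{3559} \cdot 55978 = \frac{9601012259384}{3559}$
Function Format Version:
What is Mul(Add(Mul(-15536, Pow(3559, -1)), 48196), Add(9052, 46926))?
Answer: Rational(9601012259384, 3559) ≈ 2.6977e+9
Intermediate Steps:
Mul(Add(Mul(-15536, Pow(3559, -1)), 48196), Add(9052, 46926)) = Mul(Add(Mul(-15536, Rational(1, 3559)), 48196), 55978) = Mul(Add(Rational(-15536, 3559), 48196), 55978) = Mul(Rational(171514028, 3559), 55978) = Rational(9601012259384, 3559)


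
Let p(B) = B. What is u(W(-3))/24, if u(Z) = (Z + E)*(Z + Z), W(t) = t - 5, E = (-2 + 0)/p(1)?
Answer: 20/3 ≈ 6.6667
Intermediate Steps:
E = -2 (E = (-2 + 0)/1 = -2*1 = -2)
W(t) = -5 + t
u(Z) = 2*Z*(-2 + Z) (u(Z) = (Z - 2)*(Z + Z) = (-2 + Z)*(2*Z) = 2*Z*(-2 + Z))
u(W(-3))/24 = (2*(-5 - 3)*(-2 + (-5 - 3)))/24 = (2*(-8)*(-2 - 8))/24 = (2*(-8)*(-10))/24 = (1/24)*160 = 20/3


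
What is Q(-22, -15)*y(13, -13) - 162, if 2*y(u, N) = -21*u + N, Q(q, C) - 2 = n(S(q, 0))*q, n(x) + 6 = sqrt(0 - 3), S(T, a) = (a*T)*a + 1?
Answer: -19324 + 3146*I*sqrt(3) ≈ -19324.0 + 5449.0*I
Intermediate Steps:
S(T, a) = 1 + T*a**2 (S(T, a) = (T*a)*a + 1 = T*a**2 + 1 = 1 + T*a**2)
n(x) = -6 + I*sqrt(3) (n(x) = -6 + sqrt(0 - 3) = -6 + sqrt(-3) = -6 + I*sqrt(3))
Q(q, C) = 2 + q*(-6 + I*sqrt(3)) (Q(q, C) = 2 + (-6 + I*sqrt(3))*q = 2 + q*(-6 + I*sqrt(3)))
y(u, N) = N/2 - 21*u/2 (y(u, N) = (-21*u + N)/2 = (N - 21*u)/2 = N/2 - 21*u/2)
Q(-22, -15)*y(13, -13) - 162 = (2 - 1*(-22)*(6 - I*sqrt(3)))*((1/2)*(-13) - 21/2*13) - 162 = (2 + (132 - 22*I*sqrt(3)))*(-13/2 - 273/2) - 162 = (134 - 22*I*sqrt(3))*(-143) - 162 = (-19162 + 3146*I*sqrt(3)) - 162 = -19324 + 3146*I*sqrt(3)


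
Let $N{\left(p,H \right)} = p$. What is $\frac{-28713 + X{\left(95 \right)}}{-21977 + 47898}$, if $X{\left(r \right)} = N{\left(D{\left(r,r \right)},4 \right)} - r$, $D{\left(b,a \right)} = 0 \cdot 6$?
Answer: $- \frac{28808}{25921} \approx -1.1114$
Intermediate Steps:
$D{\left(b,a \right)} = 0$
$X{\left(r \right)} = - r$ ($X{\left(r \right)} = 0 - r = - r$)
$\frac{-28713 + X{\left(95 \right)}}{-21977 + 47898} = \frac{-28713 - 95}{-21977 + 47898} = \frac{-28713 - 95}{25921} = \left(-28808\right) \frac{1}{25921} = - \frac{28808}{25921}$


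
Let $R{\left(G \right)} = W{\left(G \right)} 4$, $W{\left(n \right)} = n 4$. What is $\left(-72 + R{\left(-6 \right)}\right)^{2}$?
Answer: $28224$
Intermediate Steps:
$W{\left(n \right)} = 4 n$
$R{\left(G \right)} = 16 G$ ($R{\left(G \right)} = 4 G 4 = 16 G$)
$\left(-72 + R{\left(-6 \right)}\right)^{2} = \left(-72 + 16 \left(-6\right)\right)^{2} = \left(-72 - 96\right)^{2} = \left(-168\right)^{2} = 28224$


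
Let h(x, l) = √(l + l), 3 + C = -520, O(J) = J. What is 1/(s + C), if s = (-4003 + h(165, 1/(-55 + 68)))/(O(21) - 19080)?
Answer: -1234357107009/645309512466553 + 19059*√26/1290619024933106 ≈ -0.0019128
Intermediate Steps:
C = -523 (C = -3 - 520 = -523)
h(x, l) = √2*√l (h(x, l) = √(2*l) = √2*√l)
s = 4003/19059 - √26/247767 (s = (-4003 + √2*√(1/(-55 + 68)))/(21 - 19080) = (-4003 + √2*√(1/13))/(-19059) = (-4003 + √2*√(1/13))*(-1/19059) = (-4003 + √2*(√13/13))*(-1/19059) = (-4003 + √26/13)*(-1/19059) = 4003/19059 - √26/247767 ≈ 0.21001)
1/(s + C) = 1/((4003/19059 - √26/247767) - 523) = 1/(-9963854/19059 - √26/247767)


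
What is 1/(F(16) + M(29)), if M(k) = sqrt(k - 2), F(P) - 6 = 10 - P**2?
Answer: -80/19191 - sqrt(3)/19191 ≈ -0.0042589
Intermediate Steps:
F(P) = 16 - P**2 (F(P) = 6 + (10 - P**2) = 16 - P**2)
M(k) = sqrt(-2 + k)
1/(F(16) + M(29)) = 1/((16 - 1*16**2) + sqrt(-2 + 29)) = 1/((16 - 1*256) + sqrt(27)) = 1/((16 - 256) + 3*sqrt(3)) = 1/(-240 + 3*sqrt(3))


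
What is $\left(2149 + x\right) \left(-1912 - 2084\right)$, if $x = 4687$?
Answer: $-27316656$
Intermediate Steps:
$\left(2149 + x\right) \left(-1912 - 2084\right) = \left(2149 + 4687\right) \left(-1912 - 2084\right) = 6836 \left(-3996\right) = -27316656$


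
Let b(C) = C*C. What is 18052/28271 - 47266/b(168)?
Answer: -413378719/398960352 ≈ -1.0361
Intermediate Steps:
b(C) = C**2
18052/28271 - 47266/b(168) = 18052/28271 - 47266/(168**2) = 18052*(1/28271) - 47266/28224 = 18052/28271 - 47266*1/28224 = 18052/28271 - 23633/14112 = -413378719/398960352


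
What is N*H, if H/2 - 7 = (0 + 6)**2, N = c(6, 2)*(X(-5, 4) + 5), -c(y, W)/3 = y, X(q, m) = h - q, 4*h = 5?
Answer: -17415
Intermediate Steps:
h = 5/4 (h = (1/4)*5 = 5/4 ≈ 1.2500)
X(q, m) = 5/4 - q
c(y, W) = -3*y
N = -405/2 (N = (-3*6)*((5/4 - 1*(-5)) + 5) = -18*((5/4 + 5) + 5) = -18*(25/4 + 5) = -18*45/4 = -405/2 ≈ -202.50)
H = 86 (H = 14 + 2*(0 + 6)**2 = 14 + 2*6**2 = 14 + 2*36 = 14 + 72 = 86)
N*H = -405/2*86 = -17415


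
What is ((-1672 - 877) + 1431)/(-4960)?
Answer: 559/2480 ≈ 0.22540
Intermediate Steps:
((-1672 - 877) + 1431)/(-4960) = (-2549 + 1431)*(-1/4960) = -1118*(-1/4960) = 559/2480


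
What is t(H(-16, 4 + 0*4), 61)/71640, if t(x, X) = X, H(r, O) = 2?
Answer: 61/71640 ≈ 0.00085148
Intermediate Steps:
t(H(-16, 4 + 0*4), 61)/71640 = 61/71640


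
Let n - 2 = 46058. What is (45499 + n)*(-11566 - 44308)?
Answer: -5115767566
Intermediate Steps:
n = 46060 (n = 2 + 46058 = 46060)
(45499 + n)*(-11566 - 44308) = (45499 + 46060)*(-11566 - 44308) = 91559*(-55874) = -5115767566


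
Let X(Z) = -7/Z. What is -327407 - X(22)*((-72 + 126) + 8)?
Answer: -3601260/11 ≈ -3.2739e+5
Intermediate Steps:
-327407 - X(22)*((-72 + 126) + 8) = -327407 - (-7/22)*((-72 + 126) + 8) = -327407 - (-7*1/22)*(54 + 8) = -327407 - (-7)*62/22 = -327407 - 1*(-217/11) = -327407 + 217/11 = -3601260/11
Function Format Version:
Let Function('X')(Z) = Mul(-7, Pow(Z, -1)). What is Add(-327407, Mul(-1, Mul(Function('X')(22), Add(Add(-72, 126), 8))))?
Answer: Rational(-3601260, 11) ≈ -3.2739e+5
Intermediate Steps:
Add(-327407, Mul(-1, Mul(Function('X')(22), Add(Add(-72, 126), 8)))) = Add(-327407, Mul(-1, Mul(Mul(-7, Pow(22, -1)), Add(Add(-72, 126), 8)))) = Add(-327407, Mul(-1, Mul(Mul(-7, Rational(1, 22)), Add(54, 8)))) = Add(-327407, Mul(-1, Mul(Rational(-7, 22), 62))) = Add(-327407, Mul(-1, Rational(-217, 11))) = Add(-327407, Rational(217, 11)) = Rational(-3601260, 11)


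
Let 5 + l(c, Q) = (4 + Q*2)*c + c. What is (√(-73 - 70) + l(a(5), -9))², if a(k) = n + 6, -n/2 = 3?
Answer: (5 - I*√143)² ≈ -118.0 - 119.58*I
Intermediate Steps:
n = -6 (n = -2*3 = -6)
a(k) = 0 (a(k) = -6 + 6 = 0)
l(c, Q) = -5 + c + c*(4 + 2*Q) (l(c, Q) = -5 + ((4 + Q*2)*c + c) = -5 + ((4 + 2*Q)*c + c) = -5 + (c*(4 + 2*Q) + c) = -5 + (c + c*(4 + 2*Q)) = -5 + c + c*(4 + 2*Q))
(√(-73 - 70) + l(a(5), -9))² = (√(-73 - 70) + (-5 + 5*0 + 2*(-9)*0))² = (√(-143) + (-5 + 0 + 0))² = (I*√143 - 5)² = (-5 + I*√143)²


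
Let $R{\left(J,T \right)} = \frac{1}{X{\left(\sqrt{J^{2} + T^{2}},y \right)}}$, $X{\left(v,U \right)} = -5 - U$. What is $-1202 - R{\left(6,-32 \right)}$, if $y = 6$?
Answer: $- \frac{13221}{11} \approx -1201.9$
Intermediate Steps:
$R{\left(J,T \right)} = - \frac{1}{11}$ ($R{\left(J,T \right)} = \frac{1}{-5 - 6} = \frac{1}{-11} = - \frac{1}{11}$)
$-1202 - R{\left(6,-32 \right)} = -1202 - - \frac{1}{11} = -1202 + \frac{1}{11} = - \frac{13221}{11}$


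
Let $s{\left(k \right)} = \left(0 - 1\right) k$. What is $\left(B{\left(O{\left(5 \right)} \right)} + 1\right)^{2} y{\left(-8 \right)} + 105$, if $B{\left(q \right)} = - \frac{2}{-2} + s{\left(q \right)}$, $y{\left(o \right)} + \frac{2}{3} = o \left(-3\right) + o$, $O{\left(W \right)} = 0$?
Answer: $\frac{499}{3} \approx 166.33$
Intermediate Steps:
$s{\left(k \right)} = - k$
$y{\left(o \right)} = - \frac{2}{3} - 2 o$ ($y{\left(o \right)} = - \frac{2}{3} + \left(o \left(-3\right) + o\right) = - \frac{2}{3} + \left(- 3 o + o\right) = - \frac{2}{3} - 2 o$)
$B{\left(q \right)} = 1 - q$ ($B{\left(q \right)} = - \frac{2}{-2} - q = \left(-2\right) \left(- \frac{1}{2}\right) - q = 1 - q$)
$\left(B{\left(O{\left(5 \right)} \right)} + 1\right)^{2} y{\left(-8 \right)} + 105 = \left(\left(1 - 0\right) + 1\right)^{2} \left(- \frac{2}{3} - -16\right) + 105 = \left(\left(1 + 0\right) + 1\right)^{2} \left(- \frac{2}{3} + 16\right) + 105 = \left(1 + 1\right)^{2} \cdot \frac{46}{3} + 105 = 2^{2} \cdot \frac{46}{3} + 105 = 4 \cdot \frac{46}{3} + 105 = \frac{184}{3} + 105 = \frac{499}{3}$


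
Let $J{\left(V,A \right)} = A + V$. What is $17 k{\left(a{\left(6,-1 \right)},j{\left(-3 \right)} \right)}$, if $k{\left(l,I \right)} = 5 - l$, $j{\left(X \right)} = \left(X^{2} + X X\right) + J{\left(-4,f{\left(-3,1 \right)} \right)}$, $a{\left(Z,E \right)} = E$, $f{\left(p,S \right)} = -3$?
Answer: $102$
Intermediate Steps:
$j{\left(X \right)} = -7 + 2 X^{2}$ ($j{\left(X \right)} = \left(X^{2} + X X\right) - 7 = \left(X^{2} + X^{2}\right) - 7 = 2 X^{2} - 7 = -7 + 2 X^{2}$)
$17 k{\left(a{\left(6,-1 \right)},j{\left(-3 \right)} \right)} = 17 \left(5 - -1\right) = 17 \left(5 + 1\right) = 17 \cdot 6 = 102$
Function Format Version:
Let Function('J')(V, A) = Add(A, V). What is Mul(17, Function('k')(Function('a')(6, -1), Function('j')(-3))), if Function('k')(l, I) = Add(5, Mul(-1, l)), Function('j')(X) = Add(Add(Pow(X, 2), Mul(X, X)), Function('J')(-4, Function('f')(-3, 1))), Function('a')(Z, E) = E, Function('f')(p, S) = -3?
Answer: 102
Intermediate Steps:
Function('j')(X) = Add(-7, Mul(2, Pow(X, 2))) (Function('j')(X) = Add(Add(Pow(X, 2), Mul(X, X)), Add(-3, -4)) = Add(Add(Pow(X, 2), Pow(X, 2)), -7) = Add(Mul(2, Pow(X, 2)), -7) = Add(-7, Mul(2, Pow(X, 2))))
Mul(17, Function('k')(Function('a')(6, -1), Function('j')(-3))) = Mul(17, Add(5, Mul(-1, -1))) = Mul(17, Add(5, 1)) = Mul(17, 6) = 102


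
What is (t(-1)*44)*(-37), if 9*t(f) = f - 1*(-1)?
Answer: 0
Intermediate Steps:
t(f) = ⅑ + f/9 (t(f) = (f - 1*(-1))/9 = (f + 1)/9 = (1 + f)/9 = ⅑ + f/9)
(t(-1)*44)*(-37) = ((⅑ + (⅑)*(-1))*44)*(-37) = ((⅑ - ⅑)*44)*(-37) = (0*44)*(-37) = 0*(-37) = 0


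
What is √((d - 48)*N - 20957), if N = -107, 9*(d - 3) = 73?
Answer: I*√153089/3 ≈ 130.42*I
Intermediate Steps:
d = 100/9 (d = 3 + (⅑)*73 = 3 + 73/9 = 100/9 ≈ 11.111)
√((d - 48)*N - 20957) = √((100/9 - 48)*(-107) - 20957) = √(-332/9*(-107) - 20957) = √(35524/9 - 20957) = √(-153089/9) = I*√153089/3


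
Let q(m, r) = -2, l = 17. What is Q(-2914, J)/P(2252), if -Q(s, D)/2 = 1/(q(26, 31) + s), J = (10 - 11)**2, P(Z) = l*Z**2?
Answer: 1/125702298144 ≈ 7.9553e-12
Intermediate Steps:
P(Z) = 17*Z**2
J = 1 (J = (-1)**2 = 1)
Q(s, D) = -2/(-2 + s)
Q(-2914, J)/P(2252) = (-2/(-2 - 2914))/((17*2252**2)) = (-2/(-2916))/((17*5071504)) = -2*(-1/2916)/86215568 = (1/1458)*(1/86215568) = 1/125702298144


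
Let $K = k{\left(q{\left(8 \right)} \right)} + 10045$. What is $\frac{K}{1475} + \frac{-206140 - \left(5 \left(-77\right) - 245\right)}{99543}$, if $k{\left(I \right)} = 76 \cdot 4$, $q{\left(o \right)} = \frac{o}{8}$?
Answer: $\frac{727043257}{146825925} \approx 4.9517$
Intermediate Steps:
$q{\left(o \right)} = \frac{o}{8}$ ($q{\left(o \right)} = o \frac{1}{8} = \frac{o}{8}$)
$k{\left(I \right)} = 304$
$K = 10349$ ($K = 304 + 10045 = 10349$)
$\frac{K}{1475} + \frac{-206140 - \left(5 \left(-77\right) - 245\right)}{99543} = \frac{10349}{1475} + \frac{-206140 - \left(5 \left(-77\right) - 245\right)}{99543} = 10349 \cdot \frac{1}{1475} + \left(-206140 - \left(-385 - 245\right)\right) \frac{1}{99543} = \frac{10349}{1475} + \left(-206140 - -630\right) \frac{1}{99543} = \frac{10349}{1475} + \left(-206140 + 630\right) \frac{1}{99543} = \frac{10349}{1475} - \frac{205510}{99543} = \frac{727043257}{146825925}$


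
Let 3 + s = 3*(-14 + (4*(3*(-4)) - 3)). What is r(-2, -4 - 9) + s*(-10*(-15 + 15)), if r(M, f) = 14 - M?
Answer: 16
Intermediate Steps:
s = -198 (s = -3 + 3*(-14 + (4*(3*(-4)) - 3)) = -3 + 3*(-14 + (4*(-12) - 3)) = -3 + 3*(-14 + (-48 - 3)) = -3 + 3*(-14 - 51) = -3 + 3*(-65) = -3 - 195 = -198)
r(-2, -4 - 9) + s*(-10*(-15 + 15)) = (14 - 1*(-2)) - (-1980)*(-15 + 15) = (14 + 2) - (-1980)*0 = 16 - 198*0 = 16 + 0 = 16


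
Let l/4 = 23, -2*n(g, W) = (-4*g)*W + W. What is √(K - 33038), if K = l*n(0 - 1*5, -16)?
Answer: I*√17582 ≈ 132.6*I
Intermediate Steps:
n(g, W) = -W/2 + 2*W*g (n(g, W) = -((-4*g)*W + W)/2 = -(-4*W*g + W)/2 = -(W - 4*W*g)/2 = -W/2 + 2*W*g)
l = 92 (l = 4*23 = 92)
K = 15456 (K = 92*((½)*(-16)*(-1 + 4*(0 - 1*5))) = 92*((½)*(-16)*(-1 + 4*(0 - 5))) = 92*((½)*(-16)*(-1 + 4*(-5))) = 92*((½)*(-16)*(-1 - 20)) = 92*((½)*(-16)*(-21)) = 92*168 = 15456)
√(K - 33038) = √(15456 - 33038) = √(-17582) = I*√17582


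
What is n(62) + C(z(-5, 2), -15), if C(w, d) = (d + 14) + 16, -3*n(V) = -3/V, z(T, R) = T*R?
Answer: 931/62 ≈ 15.016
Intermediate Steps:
z(T, R) = R*T
n(V) = 1/V (n(V) = -(-1)/V = 1/V)
C(w, d) = 30 + d (C(w, d) = (14 + d) + 16 = 30 + d)
n(62) + C(z(-5, 2), -15) = 1/62 + (30 - 15) = 1/62 + 15 = 931/62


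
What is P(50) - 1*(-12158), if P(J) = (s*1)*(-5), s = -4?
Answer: 12178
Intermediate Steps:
P(J) = 20 (P(J) = -4*1*(-5) = -4*(-5) = 20)
P(50) - 1*(-12158) = 20 - 1*(-12158) = 20 + 12158 = 12178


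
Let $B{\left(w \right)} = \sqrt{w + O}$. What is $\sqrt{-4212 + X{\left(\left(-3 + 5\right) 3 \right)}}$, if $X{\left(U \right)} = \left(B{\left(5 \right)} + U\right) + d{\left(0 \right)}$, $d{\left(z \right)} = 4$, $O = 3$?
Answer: $\sqrt{-4202 + 2 \sqrt{2}} \approx 64.801 i$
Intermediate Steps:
$B{\left(w \right)} = \sqrt{3 + w}$ ($B{\left(w \right)} = \sqrt{w + 3} = \sqrt{3 + w}$)
$X{\left(U \right)} = 4 + U + 2 \sqrt{2}$ ($X{\left(U \right)} = \left(\sqrt{3 + 5} + U\right) + 4 = \left(\sqrt{8} + U\right) + 4 = \left(2 \sqrt{2} + U\right) + 4 = \left(U + 2 \sqrt{2}\right) + 4 = 4 + U + 2 \sqrt{2}$)
$\sqrt{-4212 + X{\left(\left(-3 + 5\right) 3 \right)}} = \sqrt{-4212 + \left(4 + \left(-3 + 5\right) 3 + 2 \sqrt{2}\right)} = \sqrt{-4212 + \left(4 + 2 \cdot 3 + 2 \sqrt{2}\right)} = \sqrt{-4212 + \left(4 + 6 + 2 \sqrt{2}\right)} = \sqrt{-4212 + \left(10 + 2 \sqrt{2}\right)} = \sqrt{-4202 + 2 \sqrt{2}}$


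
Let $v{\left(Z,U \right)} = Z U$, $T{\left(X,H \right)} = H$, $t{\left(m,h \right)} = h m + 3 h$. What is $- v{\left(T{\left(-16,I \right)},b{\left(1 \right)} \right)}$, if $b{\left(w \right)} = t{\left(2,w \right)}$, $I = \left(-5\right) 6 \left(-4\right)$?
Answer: $-600$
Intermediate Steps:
$I = 120$ ($I = \left(-30\right) \left(-4\right) = 120$)
$t{\left(m,h \right)} = 3 h + h m$
$b{\left(w \right)} = 5 w$ ($b{\left(w \right)} = w \left(3 + 2\right) = w 5 = 5 w$)
$v{\left(Z,U \right)} = U Z$
$- v{\left(T{\left(-16,I \right)},b{\left(1 \right)} \right)} = - 5 \cdot 1 \cdot 120 = - 5 \cdot 120 = \left(-1\right) 600 = -600$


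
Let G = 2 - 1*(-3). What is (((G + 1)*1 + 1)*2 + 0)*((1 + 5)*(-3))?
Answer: -252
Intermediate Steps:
G = 5 (G = 2 + 3 = 5)
(((G + 1)*1 + 1)*2 + 0)*((1 + 5)*(-3)) = (((5 + 1)*1 + 1)*2 + 0)*((1 + 5)*(-3)) = ((6*1 + 1)*2 + 0)*(6*(-3)) = ((6 + 1)*2 + 0)*(-18) = (7*2 + 0)*(-18) = (14 + 0)*(-18) = 14*(-18) = -252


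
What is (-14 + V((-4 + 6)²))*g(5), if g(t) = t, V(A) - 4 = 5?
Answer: -25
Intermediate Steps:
V(A) = 9 (V(A) = 4 + 5 = 9)
(-14 + V((-4 + 6)²))*g(5) = (-14 + 9)*5 = -5*5 = -25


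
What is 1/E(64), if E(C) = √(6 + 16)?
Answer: √22/22 ≈ 0.21320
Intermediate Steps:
E(C) = √22
1/E(64) = 1/(√22) = √22/22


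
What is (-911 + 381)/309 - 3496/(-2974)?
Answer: -247978/459483 ≈ -0.53969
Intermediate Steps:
(-911 + 381)/309 - 3496/(-2974) = -530*1/309 - 3496*(-1/2974) = -530/309 + 1748/1487 = -247978/459483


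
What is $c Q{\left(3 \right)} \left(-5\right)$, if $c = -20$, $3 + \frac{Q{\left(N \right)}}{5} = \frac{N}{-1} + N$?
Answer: $-1500$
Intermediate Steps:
$Q{\left(N \right)} = -15$ ($Q{\left(N \right)} = -15 + 5 \left(\frac{N}{-1} + N\right) = -15 + 5 \left(N \left(-1\right) + N\right) = -15 + 5 \left(- N + N\right) = -15 + 5 \cdot 0 = -15 + 0 = -15$)
$c Q{\left(3 \right)} \left(-5\right) = \left(-20\right) \left(-15\right) \left(-5\right) = 300 \left(-5\right) = -1500$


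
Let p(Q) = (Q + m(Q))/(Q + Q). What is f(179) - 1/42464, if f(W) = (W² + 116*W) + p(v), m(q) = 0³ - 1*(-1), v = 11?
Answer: 24665681493/467104 ≈ 52806.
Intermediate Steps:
m(q) = 1 (m(q) = 0 + 1 = 1)
p(Q) = (1 + Q)/(2*Q) (p(Q) = (Q + 1)/(Q + Q) = (1 + Q)/((2*Q)) = (1 + Q)*(1/(2*Q)) = (1 + Q)/(2*Q))
f(W) = 6/11 + W² + 116*W (f(W) = (W² + 116*W) + (½)*(1 + 11)/11 = (W² + 116*W) + (½)*(1/11)*12 = (W² + 116*W) + 6/11 = 6/11 + W² + 116*W)
f(179) - 1/42464 = (6/11 + 179² + 116*179) - 1/42464 = (6/11 + 32041 + 20764) - 1*1/42464 = 580861/11 - 1/42464 = 24665681493/467104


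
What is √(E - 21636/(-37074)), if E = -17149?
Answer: I*√654727241635/6179 ≈ 130.95*I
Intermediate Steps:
√(E - 21636/(-37074)) = √(-17149 - 21636/(-37074)) = √(-17149 - 21636*(-1/37074)) = √(-17149 + 3606/6179) = √(-105960065/6179) = I*√654727241635/6179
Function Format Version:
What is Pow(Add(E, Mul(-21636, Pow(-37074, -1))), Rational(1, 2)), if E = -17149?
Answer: Mul(Rational(1, 6179), I, Pow(654727241635, Rational(1, 2))) ≈ Mul(130.95, I)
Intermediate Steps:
Pow(Add(E, Mul(-21636, Pow(-37074, -1))), Rational(1, 2)) = Pow(Add(-17149, Mul(-21636, Pow(-37074, -1))), Rational(1, 2)) = Pow(Add(-17149, Mul(-21636, Rational(-1, 37074))), Rational(1, 2)) = Pow(Add(-17149, Rational(3606, 6179)), Rational(1, 2)) = Pow(Rational(-105960065, 6179), Rational(1, 2)) = Mul(Rational(1, 6179), I, Pow(654727241635, Rational(1, 2)))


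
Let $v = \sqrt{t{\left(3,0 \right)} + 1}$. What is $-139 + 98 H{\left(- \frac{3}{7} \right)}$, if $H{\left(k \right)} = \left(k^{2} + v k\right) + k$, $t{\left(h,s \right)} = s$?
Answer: $-205$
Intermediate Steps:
$v = 1$ ($v = \sqrt{0 + 1} = \sqrt{1} = 1$)
$H{\left(k \right)} = k^{2} + 2 k$ ($H{\left(k \right)} = \left(k^{2} + 1 k\right) + k = \left(k^{2} + k\right) + k = \left(k + k^{2}\right) + k = k^{2} + 2 k$)
$-139 + 98 H{\left(- \frac{3}{7} \right)} = -139 + 98 - \frac{3}{7} \left(2 - \frac{3}{7}\right) = -139 + 98 \left(-3\right) \frac{1}{7} \left(2 - \frac{3}{7}\right) = -139 + 98 \left(- \frac{3 \left(2 - \frac{3}{7}\right)}{7}\right) = -139 + 98 \left(\left(- \frac{3}{7}\right) \frac{11}{7}\right) = -139 + 98 \left(- \frac{33}{49}\right) = -139 - 66 = -205$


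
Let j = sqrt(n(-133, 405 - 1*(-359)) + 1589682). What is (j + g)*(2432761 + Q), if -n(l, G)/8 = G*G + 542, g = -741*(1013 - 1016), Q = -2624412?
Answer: -426040173 - 191651*I*sqrt(3084222) ≈ -4.2604e+8 - 3.3658e+8*I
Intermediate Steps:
g = 2223 (g = -741*(-3) = 2223)
n(l, G) = -4336 - 8*G**2 (n(l, G) = -8*(G*G + 542) = -8*(G**2 + 542) = -8*(542 + G**2) = -4336 - 8*G**2)
j = I*sqrt(3084222) (j = sqrt((-4336 - 8*(405 - 1*(-359))**2) + 1589682) = sqrt((-4336 - 8*(405 + 359)**2) + 1589682) = sqrt((-4336 - 8*764**2) + 1589682) = sqrt((-4336 - 8*583696) + 1589682) = sqrt((-4336 - 4669568) + 1589682) = sqrt(-4673904 + 1589682) = sqrt(-3084222) = I*sqrt(3084222) ≈ 1756.2*I)
(j + g)*(2432761 + Q) = (I*sqrt(3084222) + 2223)*(2432761 - 2624412) = (2223 + I*sqrt(3084222))*(-191651) = -426040173 - 191651*I*sqrt(3084222)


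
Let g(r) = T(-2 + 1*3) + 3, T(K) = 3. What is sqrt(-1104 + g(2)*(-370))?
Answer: 2*I*sqrt(831) ≈ 57.654*I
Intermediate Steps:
g(r) = 6 (g(r) = 3 + 3 = 6)
sqrt(-1104 + g(2)*(-370)) = sqrt(-1104 + 6*(-370)) = sqrt(-1104 - 2220) = sqrt(-3324) = 2*I*sqrt(831)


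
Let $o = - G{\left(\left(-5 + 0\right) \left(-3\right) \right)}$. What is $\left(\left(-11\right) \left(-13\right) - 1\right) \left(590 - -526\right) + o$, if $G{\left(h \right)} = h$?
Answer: $158457$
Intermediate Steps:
$o = -15$ ($o = - \left(-5 + 0\right) \left(-3\right) = - \left(-5\right) \left(-3\right) = \left(-1\right) 15 = -15$)
$\left(\left(-11\right) \left(-13\right) - 1\right) \left(590 - -526\right) + o = \left(\left(-11\right) \left(-13\right) - 1\right) \left(590 - -526\right) - 15 = \left(143 - 1\right) \left(590 + 526\right) - 15 = 142 \cdot 1116 - 15 = 158472 - 15 = 158457$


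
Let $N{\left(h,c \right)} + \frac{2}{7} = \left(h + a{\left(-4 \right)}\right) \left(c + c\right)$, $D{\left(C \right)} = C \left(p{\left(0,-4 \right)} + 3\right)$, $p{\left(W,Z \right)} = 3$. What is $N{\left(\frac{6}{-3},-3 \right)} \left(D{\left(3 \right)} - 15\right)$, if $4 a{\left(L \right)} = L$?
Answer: $\frac{372}{7} \approx 53.143$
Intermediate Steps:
$a{\left(L \right)} = \frac{L}{4}$
$D{\left(C \right)} = 6 C$ ($D{\left(C \right)} = C \left(3 + 3\right) = C 6 = 6 C$)
$N{\left(h,c \right)} = - \frac{2}{7} + 2 c \left(-1 + h\right)$ ($N{\left(h,c \right)} = - \frac{2}{7} + \left(h + \frac{1}{4} \left(-4\right)\right) \left(c + c\right) = - \frac{2}{7} + \left(h - 1\right) 2 c = - \frac{2}{7} + \left(-1 + h\right) 2 c = - \frac{2}{7} + 2 c \left(-1 + h\right)$)
$N{\left(\frac{6}{-3},-3 \right)} \left(D{\left(3 \right)} - 15\right) = \left(- \frac{2}{7} - -6 + 2 \left(-3\right) \frac{6}{-3}\right) \left(6 \cdot 3 - 15\right) = \left(- \frac{2}{7} + 6 + 2 \left(-3\right) 6 \left(- \frac{1}{3}\right)\right) \left(18 - 15\right) = \left(- \frac{2}{7} + 6 + 2 \left(-3\right) \left(-2\right)\right) 3 = \left(- \frac{2}{7} + 6 + 12\right) 3 = \frac{124}{7} \cdot 3 = \frac{372}{7}$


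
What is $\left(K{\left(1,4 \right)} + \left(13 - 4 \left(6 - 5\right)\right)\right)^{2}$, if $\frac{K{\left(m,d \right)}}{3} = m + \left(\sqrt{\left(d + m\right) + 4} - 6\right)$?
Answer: $9$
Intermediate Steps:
$K{\left(m,d \right)} = -18 + 3 m + 3 \sqrt{4 + d + m}$ ($K{\left(m,d \right)} = 3 \left(m + \left(\sqrt{\left(d + m\right) + 4} - 6\right)\right) = 3 \left(m + \left(\sqrt{4 + d + m} - 6\right)\right) = 3 \left(m + \left(-6 + \sqrt{4 + d + m}\right)\right) = 3 \left(-6 + m + \sqrt{4 + d + m}\right) = -18 + 3 m + 3 \sqrt{4 + d + m}$)
$\left(K{\left(1,4 \right)} + \left(13 - 4 \left(6 - 5\right)\right)\right)^{2} = \left(\left(-18 + 3 \cdot 1 + 3 \sqrt{4 + 4 + 1}\right) + \left(13 - 4 \left(6 - 5\right)\right)\right)^{2} = \left(\left(-18 + 3 + 3 \sqrt{9}\right) + \left(13 - 4\right)\right)^{2} = \left(\left(-18 + 3 + 3 \cdot 3\right) + \left(13 - 4\right)\right)^{2} = \left(\left(-18 + 3 + 9\right) + 9\right)^{2} = \left(-6 + 9\right)^{2} = 3^{2} = 9$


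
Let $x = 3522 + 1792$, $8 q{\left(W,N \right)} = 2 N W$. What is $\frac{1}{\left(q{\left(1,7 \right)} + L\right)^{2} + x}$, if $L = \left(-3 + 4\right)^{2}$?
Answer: $\frac{16}{85145} \approx 0.00018791$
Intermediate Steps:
$L = 1$ ($L = 1^{2} = 1$)
$q{\left(W,N \right)} = \frac{N W}{4}$ ($q{\left(W,N \right)} = \frac{2 N W}{8} = \frac{N W}{4}$)
$x = 5314$
$\frac{1}{\left(q{\left(1,7 \right)} + L\right)^{2} + x} = \frac{1}{\left(\frac{1}{4} \cdot 7 \cdot 1 + 1\right)^{2} + 5314} = \frac{1}{\left(\frac{7}{4} + 1\right)^{2} + 5314} = \frac{1}{\left(\frac{11}{4}\right)^{2} + 5314} = \frac{1}{\frac{121}{16} + 5314} = \frac{1}{\frac{85145}{16}} = \frac{16}{85145}$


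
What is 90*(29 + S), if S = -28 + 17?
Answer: 1620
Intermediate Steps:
S = -11
90*(29 + S) = 90*(29 - 11) = 90*18 = 1620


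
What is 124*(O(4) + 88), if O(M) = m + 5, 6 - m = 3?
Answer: 11904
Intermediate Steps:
m = 3 (m = 6 - 1*3 = 6 - 3 = 3)
O(M) = 8 (O(M) = 3 + 5 = 8)
124*(O(4) + 88) = 124*(8 + 88) = 124*96 = 11904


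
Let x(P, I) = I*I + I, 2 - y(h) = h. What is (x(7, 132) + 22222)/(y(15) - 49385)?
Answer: -19889/24699 ≈ -0.80525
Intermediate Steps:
y(h) = 2 - h
x(P, I) = I + I² (x(P, I) = I² + I = I + I²)
(x(7, 132) + 22222)/(y(15) - 49385) = (132*(1 + 132) + 22222)/((2 - 1*15) - 49385) = (132*133 + 22222)/((2 - 15) - 49385) = (17556 + 22222)/(-13 - 49385) = 39778/(-49398) = 39778*(-1/49398) = -19889/24699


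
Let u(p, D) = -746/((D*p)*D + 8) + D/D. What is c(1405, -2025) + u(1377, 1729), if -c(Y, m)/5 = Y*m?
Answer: 58559224173750144/4116460265 ≈ 1.4226e+7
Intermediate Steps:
c(Y, m) = -5*Y*m
u(p, D) = 1 - 746/(8 + p*D²) (u(p, D) = -746/(p*D² + 8) + 1 = -746/(8 + p*D²) + 1 = 1 - 746/(8 + p*D²))
c(1405, -2025) + u(1377, 1729) = -5*1405*(-2025) + (-738 + 1377*1729²)/(8 + 1377*1729²) = 14225625 + (-738 + 1377*2989441)/(8 + 1377*2989441) = 14225625 + (-738 + 4116460257)/(8 + 4116460257) = 14225625 + 4116459519/4116460265 = 58559224173750144/4116460265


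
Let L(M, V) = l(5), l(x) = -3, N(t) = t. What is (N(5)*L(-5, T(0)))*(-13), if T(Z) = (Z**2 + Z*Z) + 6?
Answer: 195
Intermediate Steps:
T(Z) = 6 + 2*Z**2 (T(Z) = (Z**2 + Z**2) + 6 = 2*Z**2 + 6 = 6 + 2*Z**2)
L(M, V) = -3
(N(5)*L(-5, T(0)))*(-13) = (5*(-3))*(-13) = -15*(-13) = 195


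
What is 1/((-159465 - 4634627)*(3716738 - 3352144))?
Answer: -1/1747897178648 ≈ -5.7212e-13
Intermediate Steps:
1/((-159465 - 4634627)*(3716738 - 3352144)) = 1/(-4794092*364594) = 1/(-1747897178648) = -1/1747897178648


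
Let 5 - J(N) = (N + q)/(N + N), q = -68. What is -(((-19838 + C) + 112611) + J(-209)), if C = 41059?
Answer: -55943589/418 ≈ -1.3384e+5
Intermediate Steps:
J(N) = 5 - (-68 + N)/(2*N) (J(N) = 5 - (N - 68)/(N + N) = 5 - (-68 + N)/(2*N))
-(((-19838 + C) + 112611) + J(-209)) = -(((-19838 + 41059) + 112611) + (9/2 + 34/(-209))) = -((21221 + 112611) + (9/2 + 34*(-1/209))) = -(133832 + (9/2 - 34/209)) = -(133832 + 1813/418) = -1*55943589/418 = -55943589/418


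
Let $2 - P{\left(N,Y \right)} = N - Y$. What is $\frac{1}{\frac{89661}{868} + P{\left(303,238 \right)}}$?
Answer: $\frac{868}{34977} \approx 0.024816$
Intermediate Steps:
$P{\left(N,Y \right)} = 2 + Y - N$ ($P{\left(N,Y \right)} = 2 - \left(N - Y\right) = 2 + Y - N$)
$\frac{1}{\frac{89661}{868} + P{\left(303,238 \right)}} = \frac{1}{\frac{89661}{868} + \left(2 + 238 - 303\right)} = \frac{1}{89661 \cdot \frac{1}{868} + \left(2 + 238 - 303\right)} = \frac{1}{\frac{89661}{868} - 63} = \frac{1}{\frac{34977}{868}} = \frac{868}{34977}$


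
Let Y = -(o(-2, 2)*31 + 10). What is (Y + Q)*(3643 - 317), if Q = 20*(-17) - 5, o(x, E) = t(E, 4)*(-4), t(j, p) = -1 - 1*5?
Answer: -3655274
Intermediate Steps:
t(j, p) = -6 (t(j, p) = -1 - 5 = -6)
o(x, E) = 24 (o(x, E) = -6*(-4) = 24)
Q = -345 (Q = -340 - 5 = -345)
Y = -754 (Y = -(24*31 + 10) = -(744 + 10) = -1*754 = -754)
(Y + Q)*(3643 - 317) = (-754 - 345)*(3643 - 317) = -1099*3326 = -3655274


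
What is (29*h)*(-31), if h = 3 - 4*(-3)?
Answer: -13485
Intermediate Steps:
h = 15 (h = 3 + 12 = 15)
(29*h)*(-31) = (29*15)*(-31) = 435*(-31) = -13485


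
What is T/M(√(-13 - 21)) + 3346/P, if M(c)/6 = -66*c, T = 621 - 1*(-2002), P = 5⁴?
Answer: 3346/625 + 2623*I*√34/13464 ≈ 5.3536 + 1.136*I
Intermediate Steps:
P = 625
T = 2623 (T = 621 + 2002 = 2623)
M(c) = -396*c (M(c) = 6*(-66*c) = -396*c)
T/M(√(-13 - 21)) + 3346/P = 2623/((-396*√(-13 - 21))) + 3346/625 = 2623/((-396*I*√34)) + 3346*(1/625) = 2623/((-396*I*√34)) + 3346/625 = 2623*(I*√34/13464) + 3346/625 = 2623*I*√34/13464 + 3346/625 = 3346/625 + 2623*I*√34/13464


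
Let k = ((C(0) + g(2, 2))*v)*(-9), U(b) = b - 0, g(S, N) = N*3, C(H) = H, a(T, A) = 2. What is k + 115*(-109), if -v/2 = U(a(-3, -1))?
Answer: -12319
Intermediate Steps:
g(S, N) = 3*N
U(b) = b (U(b) = b - 1*0 = b + 0 = b)
v = -4 (v = -2*2 = -4)
k = 216 (k = ((0 + 3*2)*(-4))*(-9) = ((0 + 6)*(-4))*(-9) = (6*(-4))*(-9) = -24*(-9) = 216)
k + 115*(-109) = 216 + 115*(-109) = 216 - 12535 = -12319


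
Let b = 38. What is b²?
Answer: 1444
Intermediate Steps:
b² = 38² = 1444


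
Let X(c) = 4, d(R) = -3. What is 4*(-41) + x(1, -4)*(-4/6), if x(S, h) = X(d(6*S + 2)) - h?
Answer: -508/3 ≈ -169.33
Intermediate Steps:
x(S, h) = 4 - h
4*(-41) + x(1, -4)*(-4/6) = 4*(-41) + (4 - 1*(-4))*(-4/6) = -164 + (4 + 4)*(-4*⅙) = -164 + 8*(-⅔) = -164 - 16/3 = -508/3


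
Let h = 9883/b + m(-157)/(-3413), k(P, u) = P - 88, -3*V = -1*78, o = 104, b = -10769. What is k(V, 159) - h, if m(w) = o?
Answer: -2243934359/36754597 ≈ -61.052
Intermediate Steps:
m(w) = 104
V = 26 (V = -(-1)*78/3 = -⅓*(-78) = 26)
k(P, u) = -88 + P
h = -34850655/36754597 (h = 9883/(-10769) + 104/(-3413) = 9883*(-1/10769) + 104*(-1/3413) = -9883/10769 - 104/3413 = -34850655/36754597 ≈ -0.94820)
k(V, 159) - h = (-88 + 26) - 1*(-34850655/36754597) = -62 + 34850655/36754597 = -2243934359/36754597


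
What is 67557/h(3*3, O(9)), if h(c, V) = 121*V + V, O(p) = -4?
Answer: -67557/488 ≈ -138.44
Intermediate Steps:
h(c, V) = 122*V
67557/h(3*3, O(9)) = 67557/((122*(-4))) = 67557/(-488) = 67557*(-1/488) = -67557/488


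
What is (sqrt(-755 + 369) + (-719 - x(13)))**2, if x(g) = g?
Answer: (732 - I*sqrt(386))**2 ≈ 5.3544e+5 - 28763.0*I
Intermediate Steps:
(sqrt(-755 + 369) + (-719 - x(13)))**2 = (sqrt(-755 + 369) + (-719 - 1*13))**2 = (sqrt(-386) + (-719 - 13))**2 = (I*sqrt(386) - 732)**2 = (-732 + I*sqrt(386))**2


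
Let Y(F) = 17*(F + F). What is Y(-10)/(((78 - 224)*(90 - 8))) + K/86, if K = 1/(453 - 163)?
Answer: 2122893/74645420 ≈ 0.028440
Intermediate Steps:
K = 1/290 ≈ 0.0034483
Y(F) = 34*F (Y(F) = 17*(2*F) = 34*F)
Y(-10)/(((78 - 224)*(90 - 8))) + K/86 = (34*(-10))/(((78 - 224)*(90 - 8))) + (1/290)/86 = -340/((-146*82)) + (1/290)*(1/86) = -340/(-11972) + 1/24940 = -340*(-1/11972) + 1/24940 = 85/2993 + 1/24940 = 2122893/74645420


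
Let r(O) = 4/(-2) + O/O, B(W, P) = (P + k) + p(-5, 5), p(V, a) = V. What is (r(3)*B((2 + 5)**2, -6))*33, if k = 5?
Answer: 198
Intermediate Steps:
B(W, P) = P (B(W, P) = (P + 5) - 5 = (5 + P) - 5 = P)
r(O) = -1 (r(O) = 4*(-1/2) + 1 = -2 + 1 = -1)
(r(3)*B((2 + 5)**2, -6))*33 = -1*(-6)*33 = 6*33 = 198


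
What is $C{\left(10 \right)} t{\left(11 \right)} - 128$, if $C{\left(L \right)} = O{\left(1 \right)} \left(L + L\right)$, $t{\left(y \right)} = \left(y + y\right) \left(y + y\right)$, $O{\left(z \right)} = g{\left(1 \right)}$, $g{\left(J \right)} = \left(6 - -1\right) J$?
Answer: $67632$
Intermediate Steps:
$g{\left(J \right)} = 7 J$ ($g{\left(J \right)} = \left(6 + 1\right) J = 7 J$)
$O{\left(z \right)} = 7$ ($O{\left(z \right)} = 7 \cdot 1 = 7$)
$t{\left(y \right)} = 4 y^{2}$ ($t{\left(y \right)} = 2 y 2 y = 4 y^{2}$)
$C{\left(L \right)} = 14 L$ ($C{\left(L \right)} = 7 \left(L + L\right) = 7 \cdot 2 L = 14 L$)
$C{\left(10 \right)} t{\left(11 \right)} - 128 = 14 \cdot 10 \cdot 4 \cdot 11^{2} - 128 = 140 \cdot 4 \cdot 121 - 128 = 140 \cdot 484 - 128 = 67760 - 128 = 67632$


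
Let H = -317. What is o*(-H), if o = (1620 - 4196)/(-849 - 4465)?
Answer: 408296/2657 ≈ 153.67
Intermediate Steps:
o = 1288/2657 (o = -2576/(-5314) = -2576*(-1/5314) = 1288/2657 ≈ 0.48476)
o*(-H) = 1288*(-1*(-317))/2657 = (1288/2657)*317 = 408296/2657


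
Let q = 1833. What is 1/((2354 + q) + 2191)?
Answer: 1/6378 ≈ 0.00015679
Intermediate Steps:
1/((2354 + q) + 2191) = 1/((2354 + 1833) + 2191) = 1/(4187 + 2191) = 1/6378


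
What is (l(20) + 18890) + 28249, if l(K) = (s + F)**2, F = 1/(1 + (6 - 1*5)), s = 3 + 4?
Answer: 188781/4 ≈ 47195.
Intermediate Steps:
s = 7
F = 1/2 (F = 1/(1 + (6 - 5)) = 1/(1 + 1) = 1/2 ≈ 0.50000)
l(K) = 225/4 (l(K) = (7 + 1/2)**2 = (15/2)**2 = 225/4)
(l(20) + 18890) + 28249 = (225/4 + 18890) + 28249 = 75785/4 + 28249 = 188781/4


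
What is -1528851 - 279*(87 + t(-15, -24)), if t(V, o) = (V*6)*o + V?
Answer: -2151579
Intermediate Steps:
t(V, o) = V + 6*V*o (t(V, o) = (6*V)*o + V = 6*V*o + V = V + 6*V*o)
-1528851 - 279*(87 + t(-15, -24)) = -1528851 - 279*(87 - 15*(1 + 6*(-24))) = -1528851 - 279*(87 - 15*(1 - 144)) = -1528851 - 279*(87 - 15*(-143)) = -1528851 - 279*(87 + 2145) = -1528851 - 279*2232 = -1528851 - 1*622728 = -1528851 - 622728 = -2151579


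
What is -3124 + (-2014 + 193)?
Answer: -4945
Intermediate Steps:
-3124 + (-2014 + 193) = -3124 - 1821 = -4945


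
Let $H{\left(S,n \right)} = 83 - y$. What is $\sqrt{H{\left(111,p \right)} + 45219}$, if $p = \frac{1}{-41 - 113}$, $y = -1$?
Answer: $\sqrt{45303} \approx 212.84$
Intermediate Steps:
$p = - \frac{1}{154}$ ($p = \frac{1}{-41 - 113} = \frac{1}{-154} = - \frac{1}{154} \approx -0.0064935$)
$H{\left(S,n \right)} = 84$ ($H{\left(S,n \right)} = 83 - -1 = 83 + 1 = 84$)
$\sqrt{H{\left(111,p \right)} + 45219} = \sqrt{84 + 45219} = \sqrt{45303}$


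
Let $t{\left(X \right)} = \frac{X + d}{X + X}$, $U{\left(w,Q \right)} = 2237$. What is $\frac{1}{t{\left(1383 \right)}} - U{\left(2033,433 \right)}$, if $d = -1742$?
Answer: $- \frac{805849}{359} \approx -2244.7$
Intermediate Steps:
$t{\left(X \right)} = \frac{-1742 + X}{2 X}$ ($t{\left(X \right)} = \frac{X - 1742}{X + X} = \frac{-1742 + X}{2 X}$)
$\frac{1}{t{\left(1383 \right)}} - U{\left(2033,433 \right)} = \frac{1}{\frac{1}{2} \cdot \frac{1}{1383} \left(-1742 + 1383\right)} - 2237 = \frac{1}{\frac{1}{2} \cdot \frac{1}{1383} \left(-359\right)} - 2237 = \frac{1}{- \frac{359}{2766}} - 2237 = - \frac{2766}{359} - 2237 = - \frac{805849}{359}$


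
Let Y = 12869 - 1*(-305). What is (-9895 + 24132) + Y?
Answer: 27411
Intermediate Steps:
Y = 13174 (Y = 12869 + 305 = 13174)
(-9895 + 24132) + Y = (-9895 + 24132) + 13174 = 14237 + 13174 = 27411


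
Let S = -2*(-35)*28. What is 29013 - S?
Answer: 27053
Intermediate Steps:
S = 1960 (S = 70*28 = 1960)
29013 - S = 29013 - 1*1960 = 29013 - 1960 = 27053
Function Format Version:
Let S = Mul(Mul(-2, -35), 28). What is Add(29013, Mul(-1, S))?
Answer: 27053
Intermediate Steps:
S = 1960 (S = Mul(70, 28) = 1960)
Add(29013, Mul(-1, S)) = Add(29013, Mul(-1, 1960)) = Add(29013, -1960) = 27053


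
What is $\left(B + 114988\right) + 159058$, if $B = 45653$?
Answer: $319699$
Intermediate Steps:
$\left(B + 114988\right) + 159058 = \left(45653 + 114988\right) + 159058 = 160641 + 159058 = 319699$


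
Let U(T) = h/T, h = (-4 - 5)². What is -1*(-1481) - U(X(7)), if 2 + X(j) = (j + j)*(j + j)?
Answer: 287233/194 ≈ 1480.6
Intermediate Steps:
X(j) = -2 + 4*j² (X(j) = -2 + (j + j)*(j + j) = -2 + (2*j)*(2*j) = -2 + 4*j²)
h = 81 (h = (-9)² = 81)
U(T) = 81/T
-1*(-1481) - U(X(7)) = -1*(-1481) - 81/(-2 + 4*7²) = 1481 - 81/(-2 + 4*49) = 1481 - 81/(-2 + 196) = 1481 - 81/194 = 287233/194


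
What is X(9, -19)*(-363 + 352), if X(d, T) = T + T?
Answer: 418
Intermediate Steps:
X(d, T) = 2*T
X(9, -19)*(-363 + 352) = (2*(-19))*(-363 + 352) = -38*(-11) = 418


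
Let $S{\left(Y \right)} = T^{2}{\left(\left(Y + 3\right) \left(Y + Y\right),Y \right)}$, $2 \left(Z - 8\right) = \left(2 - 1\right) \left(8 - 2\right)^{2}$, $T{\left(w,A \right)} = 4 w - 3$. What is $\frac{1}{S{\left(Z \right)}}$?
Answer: $\frac{1}{36348841} \approx 2.7511 \cdot 10^{-8}$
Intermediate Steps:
$T{\left(w,A \right)} = -3 + 4 w$
$Z = 26$ ($Z = 8 + \frac{\left(2 - 1\right) \left(8 - 2\right)^{2}}{2} = 8 + \frac{1 \cdot 6^{2}}{2} = 8 + \frac{1 \cdot 36}{2} = 8 + \frac{1}{2} \cdot 36 = 8 + 18 = 26$)
$S{\left(Y \right)} = \left(-3 + 8 Y \left(3 + Y\right)\right)^{2}$ ($S{\left(Y \right)} = \left(-3 + 4 \left(Y + 3\right) \left(Y + Y\right)\right)^{2} = \left(-3 + 4 \left(3 + Y\right) 2 Y\right)^{2} = \left(-3 + 4 \cdot 2 Y \left(3 + Y\right)\right)^{2} = \left(-3 + 8 Y \left(3 + Y\right)\right)^{2}$)
$\frac{1}{S{\left(Z \right)}} = \frac{1}{\left(-3 + 8 \cdot 26 \left(3 + 26\right)\right)^{2}} = \frac{1}{\left(-3 + 8 \cdot 26 \cdot 29\right)^{2}} = \frac{1}{\left(-3 + 6032\right)^{2}} = \frac{1}{6029^{2}} = \frac{1}{36348841}$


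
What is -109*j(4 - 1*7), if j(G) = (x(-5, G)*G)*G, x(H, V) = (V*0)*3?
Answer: 0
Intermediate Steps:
x(H, V) = 0 (x(H, V) = 0*3 = 0)
j(G) = 0 (j(G) = (0*G)*G = 0*G = 0)
-109*j(4 - 1*7) = -109*0 = 0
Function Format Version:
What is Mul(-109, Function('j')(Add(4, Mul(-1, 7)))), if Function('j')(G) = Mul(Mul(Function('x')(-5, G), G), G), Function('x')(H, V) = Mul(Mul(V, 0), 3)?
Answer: 0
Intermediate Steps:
Function('x')(H, V) = 0 (Function('x')(H, V) = Mul(0, 3) = 0)
Function('j')(G) = 0 (Function('j')(G) = Mul(Mul(0, G), G) = Mul(0, G) = 0)
Mul(-109, Function('j')(Add(4, Mul(-1, 7)))) = Mul(-109, 0) = 0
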